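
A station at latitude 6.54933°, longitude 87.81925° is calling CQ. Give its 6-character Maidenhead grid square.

NJ36vn

Add 180° to longitude and 90° to latitude: 267.8193, 96.5493.
Field (20°×10°, letters A–R): 267.8193/20 → 13 → N, 96.5493/10 → 9 → J; chars NJ.
Square (2°×1°, digits 0–9): 7.8193/2 → 3, 6.5493/1 → 6; chars 36.
Subsquare (5′×2.5′, letters a–x): 1.8193/0.0833333 → 21 → v, 0.5493/0.0416667 → 13 → n; chars vn.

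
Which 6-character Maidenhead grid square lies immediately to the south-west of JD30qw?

Longitude subsquare q = 16; −1 → 15 = p.
Latitude subsquare w = 22; −1 → 21 = v.

JD30pv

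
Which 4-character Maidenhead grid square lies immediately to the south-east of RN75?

RN84

Longitude square 7; +1 → 8.
Latitude square 5; −1 → 4.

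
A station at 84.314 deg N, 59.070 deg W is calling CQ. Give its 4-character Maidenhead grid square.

GR04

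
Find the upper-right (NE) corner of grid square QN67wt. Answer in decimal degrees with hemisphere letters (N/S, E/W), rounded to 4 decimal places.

Field Q=16, N=13: +16·20° lon, +13·10° lat → SW at lon 140°, lat 40°.
Square 6, 7: +6·2° lon, +7·1° lat → SW at lon 152°, lat 47°.
Subsquare w=22, t=19: +22·0.0833333° lon, +19·0.0416667° lat → SW at lon 153.833°, lat 47.7917°.
Cell spans 0.0833333° lon × 0.0416667° lat. NE corner is SW corner plus one full cell.
latitude 47.8333° N, longitude 153.9167° E.

47.8333° N, 153.9167° E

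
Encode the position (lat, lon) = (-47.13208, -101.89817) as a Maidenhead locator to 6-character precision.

Offset from 180°W / 90°S: lon 78.1018°, lat 42.8679°.
Field (20°×10°, letters A–R): lon ⌊78.1018/20⌋ = 3 → D; lat ⌊42.8679/10⌋ = 4 → E.
Square (2°×1°, digits 0–9): lon ⌊18.1018/2⌋ = 9; lat ⌊2.8679/1⌋ = 2.
Subsquare (5′×2.5′, letters a–x): lon ⌊0.1018/0.0833333⌋ = 1 → b; lat ⌊0.8679/0.0416667⌋ = 20 → u.

DE92bu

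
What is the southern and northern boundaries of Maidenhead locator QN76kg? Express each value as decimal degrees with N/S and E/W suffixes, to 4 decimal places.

Field Q=16, N=13: +16·20° lon, +13·10° lat → SW at lon 140°, lat 40°.
Square 7, 6: +7·2° lon, +6·1° lat → SW at lon 154°, lat 46°.
Subsquare k=10, g=6: +10·0.0833333° lon, +6·0.0416667° lat → SW at lon 154.833°, lat 46.25°.
Cell spans 0.0833333° lon × 0.0416667° lat.
south 46.2500° N, north 46.2917° N.

46.2500° N, 46.2917° N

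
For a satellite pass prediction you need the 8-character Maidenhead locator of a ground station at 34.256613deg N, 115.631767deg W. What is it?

DM24eg41

Add 180° to longitude and 90° to latitude: 64.36823, 124.25661.
Field (20°×10°, letters A–R): 64.36823/20 → 3 → D, 124.25661/10 → 12 → M; chars DM.
Square (2°×1°, digits 0–9): 4.36823/2 → 2, 4.25661/1 → 4; chars 24.
Subsquare (5′×2.5′, letters a–x): 0.36823/0.0833333 → 4 → e, 0.25661/0.0416667 → 6 → g; chars eg.
Extended square (30″×15″, digits 0–9): 0.03490/0.00833333 → 4, 0.00661/0.00416667 → 1; chars 41.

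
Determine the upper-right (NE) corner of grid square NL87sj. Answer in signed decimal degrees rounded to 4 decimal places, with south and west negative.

27.4167, 97.5833

Field N=13, L=11: +13·20° lon, +11·10° lat → SW at lon 80°, lat 20°.
Square 8, 7: +8·2° lon, +7·1° lat → SW at lon 96°, lat 27°.
Subsquare s=18, j=9: +18·0.0833333° lon, +9·0.0416667° lat → SW at lon 97.5°, lat 27.375°.
Cell spans 0.0833333° lon × 0.0416667° lat. NE corner is SW corner plus one full cell.
latitude 27.4167, longitude 97.5833.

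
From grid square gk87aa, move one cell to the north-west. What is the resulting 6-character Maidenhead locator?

GK77xb

Longitude subsquare a = 0; −1 → -1, wraps to 23 = x, carry into square.
Longitude square 8; −1 → 7.
Latitude subsquare a = 0; +1 → 1 = b.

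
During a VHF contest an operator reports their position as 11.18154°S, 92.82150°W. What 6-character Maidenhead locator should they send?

Add 180° to longitude and 90° to latitude: 87.1785, 78.8185.
Field: lon ⌊87.1785/20⌋ = 4 → E; lat ⌊78.8185/10⌋ = 7 → H.
Square: lon ⌊7.1785/2⌋ = 3; lat ⌊8.8185/1⌋ = 8.
Subsquare: lon ⌊1.1785/0.0833333⌋ = 14 → o; lat ⌊0.8185/0.0416667⌋ = 19 → t.

EH38ot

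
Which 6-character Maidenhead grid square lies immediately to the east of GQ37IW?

Longitude subsquare i = 8; +1 → 9 = j.
The latitude characters are unchanged.

GQ37jw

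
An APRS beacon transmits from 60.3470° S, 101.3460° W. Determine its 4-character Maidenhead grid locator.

DC99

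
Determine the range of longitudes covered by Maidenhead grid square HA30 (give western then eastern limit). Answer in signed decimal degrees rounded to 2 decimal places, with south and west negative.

Field H=7, A=0: +7·20° lon, +0·10° lat → SW at lon -40°, lat -90°.
Square 3, 0: +3·2° lon, +0·1° lat → SW at lon -34°, lat -90°.
Cell spans 2° lon × 1° lat.
west -34.00, east -32.00.

-34.00, -32.00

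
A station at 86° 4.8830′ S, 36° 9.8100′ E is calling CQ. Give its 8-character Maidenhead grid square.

Add 180° to longitude and 90° to latitude: 216.16350, 3.91862.
Field (20°×10°, letters A–R): 216.16350/20 → 10 → K, 3.91862/10 → 0 → A; chars KA.
Square (2°×1°, digits 0–9): 16.16350/2 → 8, 3.91862/1 → 3; chars 83.
Subsquare (5′×2.5′, letters a–x): 0.16350/0.0833333 → 1 → b, 0.91862/0.0416667 → 22 → w; chars bw.
Extended square (30″×15″, digits 0–9): 0.08017/0.00833333 → 9, 0.00195/0.00416667 → 0; chars 90.

KA83bw90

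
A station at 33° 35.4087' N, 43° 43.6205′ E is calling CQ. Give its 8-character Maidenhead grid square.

Shift to the Maidenhead origin (180°W, 90°S): lon 223.72701, lat 123.59015.
Field: 223.72701/20 → 11 → L, 123.59015/10 → 12 → M; chars LM.
Square: 3.72701/2 → 1, 3.59015/1 → 3; chars 13.
Subsquare: 1.72701/0.0833333 → 20 → u, 0.59015/0.0416667 → 14 → o; chars uo.
Extended square: 0.06034/0.00833333 → 7, 0.00681/0.00416667 → 1; chars 71.

LM13uo71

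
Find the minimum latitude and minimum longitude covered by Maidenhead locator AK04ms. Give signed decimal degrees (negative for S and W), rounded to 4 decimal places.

14.7500, -179.0000

Field A=0, K=10: +0·20° lon, +10·10° lat → SW at lon -180°, lat 10°.
Square 0, 4: +0·2° lon, +4·1° lat → SW at lon -180°, lat 14°.
Subsquare m=12, s=18: +12·0.0833333° lon, +18·0.0416667° lat → SW at lon -179°, lat 14.75°.
latitude 14.7500, longitude -179.0000.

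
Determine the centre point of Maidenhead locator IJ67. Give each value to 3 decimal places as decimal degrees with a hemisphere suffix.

7.500° N, 7.000° W

Field I=8, J=9: +8·20° lon, +9·10° lat → SW at lon -20°, lat 0°.
Square 6, 7: +6·2° lon, +7·1° lat → SW at lon -8°, lat 7°.
Cell spans 2° lon × 1° lat. Centre is SW corner plus half of each.
latitude 7.500° N, longitude 7.000° W.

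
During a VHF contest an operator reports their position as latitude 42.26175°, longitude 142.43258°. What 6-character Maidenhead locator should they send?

QN12fg

Shift to the Maidenhead origin (180°W, 90°S): lon 322.4326, lat 132.2618.
Field: 322.4326/20 → 16 → Q, 132.2618/10 → 13 → N; chars QN.
Square: 2.4326/2 → 1, 2.2618/1 → 2; chars 12.
Subsquare: 0.4326/0.0833333 → 5 → f, 0.2618/0.0416667 → 6 → g; chars fg.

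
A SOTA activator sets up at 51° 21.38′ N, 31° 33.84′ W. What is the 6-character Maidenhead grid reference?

Shift to the Maidenhead origin (180°W, 90°S): lon 148.4360, lat 141.3563.
Field: lon ⌊148.4360/20⌋ = 7 → H; lat ⌊141.3563/10⌋ = 14 → O.
Square: lon ⌊8.4360/2⌋ = 4; lat ⌊1.3563/1⌋ = 1.
Subsquare: lon ⌊0.4360/0.0833333⌋ = 5 → f; lat ⌊0.3563/0.0416667⌋ = 8 → i.

HO41fi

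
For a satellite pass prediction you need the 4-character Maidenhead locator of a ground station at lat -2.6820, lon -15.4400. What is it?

Offset from 180°W / 90°S: lon 164.56°, lat 87.32°.
Field (20°×10°, letters A–R): lon ⌊164.56/20⌋ = 8 → I; lat ⌊87.32/10⌋ = 8 → I.
Square (2°×1°, digits 0–9): lon ⌊4.56/2⌋ = 2; lat ⌊7.32/1⌋ = 7.

II27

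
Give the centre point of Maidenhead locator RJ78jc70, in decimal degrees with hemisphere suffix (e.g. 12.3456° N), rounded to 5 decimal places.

8.08542° N, 174.81250° E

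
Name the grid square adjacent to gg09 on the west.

FG99

Longitude square 0; −1 → -1, wraps to 9, carry into field.
Longitude field G = 6; −1 → 5 = F.
The latitude characters are unchanged.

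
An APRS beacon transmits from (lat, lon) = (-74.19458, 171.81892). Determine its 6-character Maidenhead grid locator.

RB55vt

Add 180° to longitude and 90° to latitude: 351.8189, 15.8054.
Field: lon ⌊351.8189/20⌋ = 17 → R; lat ⌊15.8054/10⌋ = 1 → B.
Square: lon ⌊11.8189/2⌋ = 5; lat ⌊5.8054/1⌋ = 5.
Subsquare: lon ⌊1.8189/0.0833333⌋ = 21 → v; lat ⌊0.8054/0.0416667⌋ = 19 → t.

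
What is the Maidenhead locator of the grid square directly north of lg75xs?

LG75xt

Latitude subsquare s = 18; +1 → 19 = t.
The longitude characters are unchanged.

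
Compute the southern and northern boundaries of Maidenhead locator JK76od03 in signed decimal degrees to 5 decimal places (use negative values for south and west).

16.13750, 16.14167

Field J=9, K=10: +9·20° lon, +10·10° lat → SW at lon 0°, lat 10°.
Square 7, 6: +7·2° lon, +6·1° lat → SW at lon 14°, lat 16°.
Subsquare o=14, d=3: +14·0.0833333° lon, +3·0.0416667° lat → SW at lon 15.1667°, lat 16.125°.
Extended square 0, 3: +0·0.00833333° lon, +3·0.00416667° lat → SW at lon 15.1667°, lat 16.1375°.
Cell spans 0.00833333° lon × 0.00416667° lat.
south 16.13750, north 16.14167.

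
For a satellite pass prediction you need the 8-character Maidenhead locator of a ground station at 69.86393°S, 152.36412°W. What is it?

Add 180° to longitude and 90° to latitude: 27.63588, 20.13607.
Field: lon ⌊27.63588/20⌋ = 1 → B; lat ⌊20.13607/10⌋ = 2 → C.
Square: lon ⌊7.63588/2⌋ = 3; lat ⌊0.13607/1⌋ = 0.
Subsquare: lon ⌊1.63588/0.0833333⌋ = 19 → t; lat ⌊0.13607/0.0416667⌋ = 3 → d.
Extended square: lon ⌊0.05255/0.00833333⌋ = 6; lat ⌊0.01107/0.00416667⌋ = 2.

BC30td62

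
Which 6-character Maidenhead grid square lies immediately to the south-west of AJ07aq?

RJ97xp

Longitude subsquare a = 0; −1 → -1, wraps to 23 = x, carry into square.
Longitude square 0; −1 → -1, wraps to 9, carry into field.
Longitude field A = 0; −1 → -1, wraps to 17 = R, wrapping around the antimeridian.
Latitude subsquare q = 16; −1 → 15 = p.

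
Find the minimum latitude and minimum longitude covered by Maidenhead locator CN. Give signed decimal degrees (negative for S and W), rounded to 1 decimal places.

Field C=2, N=13: +2·20° lon, +13·10° lat → SW at lon -140°, lat 40°.
latitude 40.0, longitude -140.0.

40.0, -140.0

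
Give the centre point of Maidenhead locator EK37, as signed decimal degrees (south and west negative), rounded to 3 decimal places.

17.500, -93.000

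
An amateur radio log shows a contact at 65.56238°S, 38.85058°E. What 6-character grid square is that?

KC94kk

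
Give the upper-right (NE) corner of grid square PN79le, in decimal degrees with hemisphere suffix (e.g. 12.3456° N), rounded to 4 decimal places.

49.2083° N, 135.0000° E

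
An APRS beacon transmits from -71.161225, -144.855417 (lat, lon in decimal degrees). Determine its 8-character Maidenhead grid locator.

Shift to the Maidenhead origin (180°W, 90°S): lon 35.14458, lat 18.83877.
Field (20°×10°, letters A–R): lon ⌊35.14458/20⌋ = 1 → B; lat ⌊18.83877/10⌋ = 1 → B.
Square (2°×1°, digits 0–9): lon ⌊15.14458/2⌋ = 7; lat ⌊8.83877/1⌋ = 8.
Subsquare (5′×2.5′, letters a–x): lon ⌊1.14458/0.0833333⌋ = 13 → n; lat ⌊0.83877/0.0416667⌋ = 20 → u.
Extended square (30″×15″, digits 0–9): lon ⌊0.06125/0.00833333⌋ = 7; lat ⌊0.00544/0.00416667⌋ = 1.

BB78nu71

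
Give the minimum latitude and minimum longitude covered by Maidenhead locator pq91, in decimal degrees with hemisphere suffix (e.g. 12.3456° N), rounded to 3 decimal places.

Field P=15, Q=16: +15·20° lon, +16·10° lat → SW at lon 120°, lat 70°.
Square 9, 1: +9·2° lon, +1·1° lat → SW at lon 138°, lat 71°.
latitude 71.000° N, longitude 138.000° E.

71.000° N, 138.000° E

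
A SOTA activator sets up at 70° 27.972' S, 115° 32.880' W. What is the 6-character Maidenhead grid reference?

DB29fm

Offset from 180°W / 90°S: lon 64.4520°, lat 19.5338°.
Field: 64.4520/20 → 3 → D, 19.5338/10 → 1 → B; chars DB.
Square: 4.4520/2 → 2, 9.5338/1 → 9; chars 29.
Subsquare: 0.4520/0.0833333 → 5 → f, 0.5338/0.0416667 → 12 → m; chars fm.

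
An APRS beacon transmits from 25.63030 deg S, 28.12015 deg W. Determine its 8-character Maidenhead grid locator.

HG54wi58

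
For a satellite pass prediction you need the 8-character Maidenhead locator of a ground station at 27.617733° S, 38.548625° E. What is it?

KG92gj51

Shift to the Maidenhead origin (180°W, 90°S): lon 218.54863, lat 62.38227.
Field: lon ⌊218.54863/20⌋ = 10 → K; lat ⌊62.38227/10⌋ = 6 → G.
Square: lon ⌊18.54863/2⌋ = 9; lat ⌊2.38227/1⌋ = 2.
Subsquare: lon ⌊0.54863/0.0833333⌋ = 6 → g; lat ⌊0.38227/0.0416667⌋ = 9 → j.
Extended square: lon ⌊0.04863/0.00833333⌋ = 5; lat ⌊0.00727/0.00416667⌋ = 1.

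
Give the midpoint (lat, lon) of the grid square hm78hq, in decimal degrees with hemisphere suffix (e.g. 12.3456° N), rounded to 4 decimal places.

38.6875° N, 25.3750° W

Field H=7, M=12: +7·20° lon, +12·10° lat → SW at lon -40°, lat 30°.
Square 7, 8: +7·2° lon, +8·1° lat → SW at lon -26°, lat 38°.
Subsquare h=7, q=16: +7·0.0833333° lon, +16·0.0416667° lat → SW at lon -25.4167°, lat 38.6667°.
Cell spans 0.0833333° lon × 0.0416667° lat. Centre is SW corner plus half of each.
latitude 38.6875° N, longitude 25.3750° W.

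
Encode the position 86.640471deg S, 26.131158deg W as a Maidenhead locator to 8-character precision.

Offset from 180°W / 90°S: lon 153.86884°, lat 3.35953°.
Field: lon ⌊153.86884/20⌋ = 7 → H; lat ⌊3.35953/10⌋ = 0 → A.
Square: lon ⌊13.86884/2⌋ = 6; lat ⌊3.35953/1⌋ = 3.
Subsquare: lon ⌊1.86884/0.0833333⌋ = 22 → w; lat ⌊0.35953/0.0416667⌋ = 8 → i.
Extended square: lon ⌊0.03551/0.00833333⌋ = 4; lat ⌊0.02620/0.00416667⌋ = 6.

HA63wi46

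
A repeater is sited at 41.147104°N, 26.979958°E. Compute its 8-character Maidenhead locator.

KN31ld75

Offset from 180°W / 90°S: lon 206.97996°, lat 131.14710°.
Field: lon ⌊206.97996/20⌋ = 10 → K; lat ⌊131.14710/10⌋ = 13 → N.
Square: lon ⌊6.97996/2⌋ = 3; lat ⌊1.14710/1⌋ = 1.
Subsquare: lon ⌊0.97996/0.0833333⌋ = 11 → l; lat ⌊0.14710/0.0416667⌋ = 3 → d.
Extended square: lon ⌊0.06329/0.00833333⌋ = 7; lat ⌊0.02210/0.00416667⌋ = 5.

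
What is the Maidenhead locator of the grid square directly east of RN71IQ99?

Longitude extended square 9; +1 → 10, wraps to 0, carry into subsquare.
Longitude subsquare i = 8; +1 → 9 = j.
The latitude characters are unchanged.

RN71jq09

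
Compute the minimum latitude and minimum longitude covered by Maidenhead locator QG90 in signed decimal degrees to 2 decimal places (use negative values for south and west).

-30.00, 158.00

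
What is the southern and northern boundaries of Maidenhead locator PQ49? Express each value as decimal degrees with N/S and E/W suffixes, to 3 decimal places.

79.000° N, 80.000° N

Field P=15, Q=16: +15·20° lon, +16·10° lat → SW at lon 120°, lat 70°.
Square 4, 9: +4·2° lon, +9·1° lat → SW at lon 128°, lat 79°.
Cell spans 2° lon × 1° lat.
south 79.000° N, north 80.000° N.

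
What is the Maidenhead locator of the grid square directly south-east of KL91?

LL00

Longitude square 9; +1 → 10, wraps to 0, carry into field.
Longitude field K = 10; +1 → 11 = L.
Latitude square 1; −1 → 0.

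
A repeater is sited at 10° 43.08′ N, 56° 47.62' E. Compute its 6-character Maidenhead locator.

LK80jr

Offset from 180°W / 90°S: lon 236.7937°, lat 100.7180°.
Field: 236.7937/20 → 11 → L, 100.7180/10 → 10 → K; chars LK.
Square: 16.7937/2 → 8, 0.7180/1 → 0; chars 80.
Subsquare: 0.7937/0.0833333 → 9 → j, 0.7180/0.0416667 → 17 → r; chars jr.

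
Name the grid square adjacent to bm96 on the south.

Latitude square 6; −1 → 5.
The longitude characters are unchanged.

BM95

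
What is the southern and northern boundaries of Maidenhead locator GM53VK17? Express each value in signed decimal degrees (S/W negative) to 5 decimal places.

33.44583, 33.45000

Field G=6, M=12: +6·20° lon, +12·10° lat → SW at lon -60°, lat 30°.
Square 5, 3: +5·2° lon, +3·1° lat → SW at lon -50°, lat 33°.
Subsquare v=21, k=10: +21·0.0833333° lon, +10·0.0416667° lat → SW at lon -48.25°, lat 33.4167°.
Extended square 1, 7: +1·0.00833333° lon, +7·0.00416667° lat → SW at lon -48.2417°, lat 33.4458°.
Cell spans 0.00833333° lon × 0.00416667° lat.
south 33.44583, north 33.45000.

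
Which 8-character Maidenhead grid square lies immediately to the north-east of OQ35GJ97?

OQ35hj08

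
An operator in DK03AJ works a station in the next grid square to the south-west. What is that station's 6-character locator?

Longitude subsquare a = 0; −1 → -1, wraps to 23 = x, carry into square.
Longitude square 0; −1 → -1, wraps to 9, carry into field.
Longitude field D = 3; −1 → 2 = C.
Latitude subsquare j = 9; −1 → 8 = i.

CK93xi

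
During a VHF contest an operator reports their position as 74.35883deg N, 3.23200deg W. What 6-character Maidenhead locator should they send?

Offset from 180°W / 90°S: lon 176.7680°, lat 164.3588°.
Field: lon ⌊176.7680/20⌋ = 8 → I; lat ⌊164.3588/10⌋ = 16 → Q.
Square: lon ⌊16.7680/2⌋ = 8; lat ⌊4.3588/1⌋ = 4.
Subsquare: lon ⌊0.7680/0.0833333⌋ = 9 → j; lat ⌊0.3588/0.0416667⌋ = 8 → i.

IQ84ji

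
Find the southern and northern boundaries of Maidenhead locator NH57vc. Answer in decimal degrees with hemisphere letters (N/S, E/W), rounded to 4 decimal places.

12.9167° S, 12.8750° S

Field N=13, H=7: +13·20° lon, +7·10° lat → SW at lon 80°, lat -20°.
Square 5, 7: +5·2° lon, +7·1° lat → SW at lon 90°, lat -13°.
Subsquare v=21, c=2: +21·0.0833333° lon, +2·0.0416667° lat → SW at lon 91.75°, lat -12.9167°.
Cell spans 0.0833333° lon × 0.0416667° lat.
south 12.9167° S, north 12.8750° S.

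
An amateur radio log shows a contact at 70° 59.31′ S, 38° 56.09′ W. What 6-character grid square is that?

HB09ma

Offset from 180°W / 90°S: lon 141.0652°, lat 19.0115°.
Field (20°×10°, letters A–R): lon ⌊141.0652/20⌋ = 7 → H; lat ⌊19.0115/10⌋ = 1 → B.
Square (2°×1°, digits 0–9): lon ⌊1.0652/2⌋ = 0; lat ⌊9.0115/1⌋ = 9.
Subsquare (5′×2.5′, letters a–x): lon ⌊1.0652/0.0833333⌋ = 12 → m; lat ⌊0.0115/0.0416667⌋ = 0 → a.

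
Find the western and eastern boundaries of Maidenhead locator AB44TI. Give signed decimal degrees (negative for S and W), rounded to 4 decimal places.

-170.4167, -170.3333

Field A=0, B=1: +0·20° lon, +1·10° lat → SW at lon -180°, lat -80°.
Square 4, 4: +4·2° lon, +4·1° lat → SW at lon -172°, lat -76°.
Subsquare t=19, i=8: +19·0.0833333° lon, +8·0.0416667° lat → SW at lon -170.417°, lat -75.6667°.
Cell spans 0.0833333° lon × 0.0416667° lat.
west -170.4167, east -170.3333.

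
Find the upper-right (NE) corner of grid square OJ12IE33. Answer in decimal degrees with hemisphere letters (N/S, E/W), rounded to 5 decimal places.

2.18333° N, 102.70000° E

Field O=14, J=9: +14·20° lon, +9·10° lat → SW at lon 100°, lat 0°.
Square 1, 2: +1·2° lon, +2·1° lat → SW at lon 102°, lat 2°.
Subsquare i=8, e=4: +8·0.0833333° lon, +4·0.0416667° lat → SW at lon 102.667°, lat 2.16667°.
Extended square 3, 3: +3·0.00833333° lon, +3·0.00416667° lat → SW at lon 102.692°, lat 2.17917°.
Cell spans 0.00833333° lon × 0.00416667° lat. NE corner is SW corner plus one full cell.
latitude 2.18333° N, longitude 102.70000° E.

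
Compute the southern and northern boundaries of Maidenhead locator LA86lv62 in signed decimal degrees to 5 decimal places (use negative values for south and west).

Field L=11, A=0: +11·20° lon, +0·10° lat → SW at lon 40°, lat -90°.
Square 8, 6: +8·2° lon, +6·1° lat → SW at lon 56°, lat -84°.
Subsquare l=11, v=21: +11·0.0833333° lon, +21·0.0416667° lat → SW at lon 56.9167°, lat -83.125°.
Extended square 6, 2: +6·0.00833333° lon, +2·0.00416667° lat → SW at lon 56.9667°, lat -83.1167°.
Cell spans 0.00833333° lon × 0.00416667° lat.
south -83.11667, north -83.11250.

-83.11667, -83.11250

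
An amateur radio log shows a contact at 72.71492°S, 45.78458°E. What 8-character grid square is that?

LB27vg48

Shift to the Maidenhead origin (180°W, 90°S): lon 225.78458, lat 17.28508.
Field: 225.78458/20 → 11 → L, 17.28508/10 → 1 → B; chars LB.
Square: 5.78458/2 → 2, 7.28508/1 → 7; chars 27.
Subsquare: 1.78458/0.0833333 → 21 → v, 0.28508/0.0416667 → 6 → g; chars vg.
Extended square: 0.03458/0.00833333 → 4, 0.03508/0.00416667 → 8; chars 48.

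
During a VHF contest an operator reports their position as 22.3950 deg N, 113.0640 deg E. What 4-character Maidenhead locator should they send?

OL62

Shift to the Maidenhead origin (180°W, 90°S): lon 293.06, lat 112.39.
Field: 293.06/20 → 14 → O, 112.39/10 → 11 → L; chars OL.
Square: 13.06/2 → 6, 2.39/1 → 2; chars 62.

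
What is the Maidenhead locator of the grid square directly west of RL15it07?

RL15ht97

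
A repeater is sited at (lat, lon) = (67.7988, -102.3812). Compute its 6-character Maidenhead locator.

DP87tt

Shift to the Maidenhead origin (180°W, 90°S): lon 77.6188, lat 157.7988.
Field: lon ⌊77.6188/20⌋ = 3 → D; lat ⌊157.7988/10⌋ = 15 → P.
Square: lon ⌊17.6188/2⌋ = 8; lat ⌊7.7988/1⌋ = 7.
Subsquare: lon ⌊1.6188/0.0833333⌋ = 19 → t; lat ⌊0.7988/0.0416667⌋ = 19 → t.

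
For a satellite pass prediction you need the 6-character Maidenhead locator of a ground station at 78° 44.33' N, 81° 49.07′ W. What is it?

EQ98cr

Add 180° to longitude and 90° to latitude: 98.1822, 168.7388.
Field: lon ⌊98.1822/20⌋ = 4 → E; lat ⌊168.7388/10⌋ = 16 → Q.
Square: lon ⌊18.1822/2⌋ = 9; lat ⌊8.7388/1⌋ = 8.
Subsquare: lon ⌊0.1822/0.0833333⌋ = 2 → c; lat ⌊0.7388/0.0416667⌋ = 17 → r.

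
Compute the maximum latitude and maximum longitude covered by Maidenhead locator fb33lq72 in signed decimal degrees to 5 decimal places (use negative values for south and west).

Field F=5, B=1: +5·20° lon, +1·10° lat → SW at lon -80°, lat -80°.
Square 3, 3: +3·2° lon, +3·1° lat → SW at lon -74°, lat -77°.
Subsquare l=11, q=16: +11·0.0833333° lon, +16·0.0416667° lat → SW at lon -73.0833°, lat -76.3333°.
Extended square 7, 2: +7·0.00833333° lon, +2·0.00416667° lat → SW at lon -73.025°, lat -76.325°.
Cell spans 0.00833333° lon × 0.00416667° lat. NE corner is SW corner plus one full cell.
latitude -76.32083, longitude -73.01667.

-76.32083, -73.01667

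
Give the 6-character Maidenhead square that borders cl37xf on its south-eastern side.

CL47ae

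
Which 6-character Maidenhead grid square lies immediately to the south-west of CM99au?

CM89xt

Longitude subsquare a = 0; −1 → -1, wraps to 23 = x, carry into square.
Longitude square 9; −1 → 8.
Latitude subsquare u = 20; −1 → 19 = t.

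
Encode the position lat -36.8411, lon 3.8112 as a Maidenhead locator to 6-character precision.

JF13vd

Add 180° to longitude and 90° to latitude: 183.8112, 53.1589.
Field (20°×10°, letters A–R): lon ⌊183.8112/20⌋ = 9 → J; lat ⌊53.1589/10⌋ = 5 → F.
Square (2°×1°, digits 0–9): lon ⌊3.8112/2⌋ = 1; lat ⌊3.1589/1⌋ = 3.
Subsquare (5′×2.5′, letters a–x): lon ⌊1.8112/0.0833333⌋ = 21 → v; lat ⌊0.1589/0.0416667⌋ = 3 → d.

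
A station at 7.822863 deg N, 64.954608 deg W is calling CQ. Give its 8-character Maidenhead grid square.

FJ77mt57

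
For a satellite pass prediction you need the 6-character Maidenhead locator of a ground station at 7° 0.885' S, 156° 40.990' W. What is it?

BI12px

Offset from 180°W / 90°S: lon 23.3168°, lat 82.9852°.
Field: 23.3168/20 → 1 → B, 82.9852/10 → 8 → I; chars BI.
Square: 3.3168/2 → 1, 2.9852/1 → 2; chars 12.
Subsquare: 1.3168/0.0833333 → 15 → p, 0.9852/0.0416667 → 23 → x; chars px.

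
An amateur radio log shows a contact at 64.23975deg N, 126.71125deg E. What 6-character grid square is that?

PP34if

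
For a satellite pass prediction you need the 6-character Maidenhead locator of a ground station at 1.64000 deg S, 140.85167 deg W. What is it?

Shift to the Maidenhead origin (180°W, 90°S): lon 39.1483, lat 88.3600.
Field: 39.1483/20 → 1 → B, 88.3600/10 → 8 → I; chars BI.
Square: 19.1483/2 → 9, 8.3600/1 → 8; chars 98.
Subsquare: 1.1483/0.0833333 → 13 → n, 0.3600/0.0416667 → 8 → i; chars ni.

BI98ni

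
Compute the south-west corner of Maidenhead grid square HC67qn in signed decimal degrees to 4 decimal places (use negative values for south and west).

-62.4583, -26.6667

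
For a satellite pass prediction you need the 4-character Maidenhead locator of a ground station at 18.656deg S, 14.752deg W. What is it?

IH21

Shift to the Maidenhead origin (180°W, 90°S): lon 165.25, lat 71.34.
Field: 165.25/20 → 8 → I, 71.34/10 → 7 → H; chars IH.
Square: 5.25/2 → 2, 1.34/1 → 1; chars 21.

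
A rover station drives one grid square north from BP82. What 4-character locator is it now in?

BP83

Latitude square 2; +1 → 3.
The longitude characters are unchanged.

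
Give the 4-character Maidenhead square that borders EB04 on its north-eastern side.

Longitude square 0; +1 → 1.
Latitude square 4; +1 → 5.

EB15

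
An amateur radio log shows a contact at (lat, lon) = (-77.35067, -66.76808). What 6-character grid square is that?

Shift to the Maidenhead origin (180°W, 90°S): lon 113.2319, lat 12.6493.
Field: 113.2319/20 → 5 → F, 12.6493/10 → 1 → B; chars FB.
Square: 13.2319/2 → 6, 2.6493/1 → 2; chars 62.
Subsquare: 1.2319/0.0833333 → 14 → o, 0.6493/0.0416667 → 15 → p; chars op.

FB62op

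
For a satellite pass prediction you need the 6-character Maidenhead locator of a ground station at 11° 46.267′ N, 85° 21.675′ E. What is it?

NK21qs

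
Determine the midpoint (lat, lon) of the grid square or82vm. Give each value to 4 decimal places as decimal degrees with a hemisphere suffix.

82.5208° N, 117.7917° E

Field O=14, R=17: +14·20° lon, +17·10° lat → SW at lon 100°, lat 80°.
Square 8, 2: +8·2° lon, +2·1° lat → SW at lon 116°, lat 82°.
Subsquare v=21, m=12: +21·0.0833333° lon, +12·0.0416667° lat → SW at lon 117.75°, lat 82.5°.
Cell spans 0.0833333° lon × 0.0416667° lat. Centre is SW corner plus half of each.
latitude 82.5208° N, longitude 117.7917° E.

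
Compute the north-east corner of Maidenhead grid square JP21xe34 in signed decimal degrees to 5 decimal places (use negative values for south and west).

61.18750, 5.95000

Field J=9, P=15: +9·20° lon, +15·10° lat → SW at lon 0°, lat 60°.
Square 2, 1: +2·2° lon, +1·1° lat → SW at lon 4°, lat 61°.
Subsquare x=23, e=4: +23·0.0833333° lon, +4·0.0416667° lat → SW at lon 5.91667°, lat 61.1667°.
Extended square 3, 4: +3·0.00833333° lon, +4·0.00416667° lat → SW at lon 5.94167°, lat 61.1833°.
Cell spans 0.00833333° lon × 0.00416667° lat. NE corner is SW corner plus one full cell.
latitude 61.18750, longitude 5.95000.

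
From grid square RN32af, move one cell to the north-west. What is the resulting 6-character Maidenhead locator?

RN22xg

Longitude subsquare a = 0; −1 → -1, wraps to 23 = x, carry into square.
Longitude square 3; −1 → 2.
Latitude subsquare f = 5; +1 → 6 = g.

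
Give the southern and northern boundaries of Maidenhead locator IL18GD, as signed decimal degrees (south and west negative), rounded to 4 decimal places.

28.1250, 28.1667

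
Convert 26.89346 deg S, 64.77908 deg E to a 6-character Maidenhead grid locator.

Offset from 180°W / 90°S: lon 244.7791°, lat 63.1065°.
Field: lon ⌊244.7791/20⌋ = 12 → M; lat ⌊63.1065/10⌋ = 6 → G.
Square: lon ⌊4.7791/2⌋ = 2; lat ⌊3.1065/1⌋ = 3.
Subsquare: lon ⌊0.7791/0.0833333⌋ = 9 → j; lat ⌊0.1065/0.0416667⌋ = 2 → c.

MG23jc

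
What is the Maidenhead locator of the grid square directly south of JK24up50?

Latitude extended square 0; −1 → -1, wraps to 9, carry into subsquare.
Latitude subsquare p = 15; −1 → 14 = o.
The longitude characters are unchanged.

JK24uo59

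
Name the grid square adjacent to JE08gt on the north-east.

JE08hu

Longitude subsquare g = 6; +1 → 7 = h.
Latitude subsquare t = 19; +1 → 20 = u.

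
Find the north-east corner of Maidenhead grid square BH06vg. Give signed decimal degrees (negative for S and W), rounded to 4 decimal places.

Field B=1, H=7: +1·20° lon, +7·10° lat → SW at lon -160°, lat -20°.
Square 0, 6: +0·2° lon, +6·1° lat → SW at lon -160°, lat -14°.
Subsquare v=21, g=6: +21·0.0833333° lon, +6·0.0416667° lat → SW at lon -158.25°, lat -13.75°.
Cell spans 0.0833333° lon × 0.0416667° lat. NE corner is SW corner plus one full cell.
latitude -13.7083, longitude -158.1667.

-13.7083, -158.1667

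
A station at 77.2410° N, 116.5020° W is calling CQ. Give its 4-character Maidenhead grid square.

DQ17

Offset from 180°W / 90°S: lon 63.50°, lat 167.24°.
Field: 63.50/20 → 3 → D, 167.24/10 → 16 → Q; chars DQ.
Square: 3.50/2 → 1, 7.24/1 → 7; chars 17.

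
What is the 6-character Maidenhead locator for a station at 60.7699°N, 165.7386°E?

RP20us

Add 180° to longitude and 90° to latitude: 345.7386, 150.7699.
Field: 345.7386/20 → 17 → R, 150.7699/10 → 15 → P; chars RP.
Square: 5.7386/2 → 2, 0.7699/1 → 0; chars 20.
Subsquare: 1.7386/0.0833333 → 20 → u, 0.7699/0.0416667 → 18 → s; chars us.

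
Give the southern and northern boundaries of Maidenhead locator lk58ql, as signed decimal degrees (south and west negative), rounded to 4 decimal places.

18.4583, 18.5000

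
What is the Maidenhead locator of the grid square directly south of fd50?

FC59

Latitude square 0; −1 → -1, wraps to 9, carry into field.
Latitude field D = 3; −1 → 2 = C.
The longitude characters are unchanged.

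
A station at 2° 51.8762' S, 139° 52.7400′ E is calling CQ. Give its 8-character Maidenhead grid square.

PI97wd52

Shift to the Maidenhead origin (180°W, 90°S): lon 319.87900, lat 87.13540.
Field: lon ⌊319.87900/20⌋ = 15 → P; lat ⌊87.13540/10⌋ = 8 → I.
Square: lon ⌊19.87900/2⌋ = 9; lat ⌊7.13540/1⌋ = 7.
Subsquare: lon ⌊1.87900/0.0833333⌋ = 22 → w; lat ⌊0.13540/0.0416667⌋ = 3 → d.
Extended square: lon ⌊0.04567/0.00833333⌋ = 5; lat ⌊0.01040/0.00416667⌋ = 2.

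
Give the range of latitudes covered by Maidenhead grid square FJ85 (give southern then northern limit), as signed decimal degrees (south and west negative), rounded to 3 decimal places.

5.000, 6.000

Field F=5, J=9: +5·20° lon, +9·10° lat → SW at lon -80°, lat 0°.
Square 8, 5: +8·2° lon, +5·1° lat → SW at lon -64°, lat 5°.
Cell spans 2° lon × 1° lat.
south 5.000, north 6.000.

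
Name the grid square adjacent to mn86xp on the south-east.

MN96ao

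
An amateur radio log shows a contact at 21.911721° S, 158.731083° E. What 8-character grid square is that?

QG98ic71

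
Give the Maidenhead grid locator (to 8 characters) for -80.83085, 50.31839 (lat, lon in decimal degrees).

LA59de80

Add 180° to longitude and 90° to latitude: 230.31839, 9.16915.
Field (20°×10°, letters A–R): lon ⌊230.31839/20⌋ = 11 → L; lat ⌊9.16915/10⌋ = 0 → A.
Square (2°×1°, digits 0–9): lon ⌊10.31839/2⌋ = 5; lat ⌊9.16915/1⌋ = 9.
Subsquare (5′×2.5′, letters a–x): lon ⌊0.31839/0.0833333⌋ = 3 → d; lat ⌊0.16915/0.0416667⌋ = 4 → e.
Extended square (30″×15″, digits 0–9): lon ⌊0.06839/0.00833333⌋ = 8; lat ⌊0.00248/0.00416667⌋ = 0.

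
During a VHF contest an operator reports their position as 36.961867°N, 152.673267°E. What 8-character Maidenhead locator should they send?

Add 180° to longitude and 90° to latitude: 332.67327, 126.96187.
Field: 332.67327/20 → 16 → Q, 126.96187/10 → 12 → M; chars QM.
Square: 12.67327/2 → 6, 6.96187/1 → 6; chars 66.
Subsquare: 0.67327/0.0833333 → 8 → i, 0.96187/0.0416667 → 23 → x; chars ix.
Extended square: 0.00660/0.00833333 → 0, 0.00353/0.00416667 → 0; chars 00.

QM66ix00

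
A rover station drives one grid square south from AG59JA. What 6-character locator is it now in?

Latitude subsquare a = 0; −1 → -1, wraps to 23 = x, carry into square.
Latitude square 9; −1 → 8.
The longitude characters are unchanged.

AG58jx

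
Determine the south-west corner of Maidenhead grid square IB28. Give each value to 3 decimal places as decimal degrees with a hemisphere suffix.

72.000° S, 16.000° W

Field I=8, B=1: +8·20° lon, +1·10° lat → SW at lon -20°, lat -80°.
Square 2, 8: +2·2° lon, +8·1° lat → SW at lon -16°, lat -72°.
latitude 72.000° S, longitude 16.000° W.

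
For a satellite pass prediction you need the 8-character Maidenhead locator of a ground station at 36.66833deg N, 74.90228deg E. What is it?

MM76kq80

Offset from 180°W / 90°S: lon 254.90228°, lat 126.66833°.
Field (20°×10°, letters A–R): lon ⌊254.90228/20⌋ = 12 → M; lat ⌊126.66833/10⌋ = 12 → M.
Square (2°×1°, digits 0–9): lon ⌊14.90228/2⌋ = 7; lat ⌊6.66833/1⌋ = 6.
Subsquare (5′×2.5′, letters a–x): lon ⌊0.90228/0.0833333⌋ = 10 → k; lat ⌊0.66833/0.0416667⌋ = 16 → q.
Extended square (30″×15″, digits 0–9): lon ⌊0.06895/0.00833333⌋ = 8; lat ⌊0.00166/0.00416667⌋ = 0.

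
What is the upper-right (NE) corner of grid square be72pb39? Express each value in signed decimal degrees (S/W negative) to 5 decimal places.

-47.91667, -144.71667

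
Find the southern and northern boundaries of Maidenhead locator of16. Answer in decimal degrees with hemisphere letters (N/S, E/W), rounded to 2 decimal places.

Field O=14, F=5: +14·20° lon, +5·10° lat → SW at lon 100°, lat -40°.
Square 1, 6: +1·2° lon, +6·1° lat → SW at lon 102°, lat -34°.
Cell spans 2° lon × 1° lat.
south 34.00° S, north 33.00° S.

34.00° S, 33.00° S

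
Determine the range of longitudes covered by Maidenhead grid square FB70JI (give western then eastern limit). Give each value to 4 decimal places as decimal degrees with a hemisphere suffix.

65.2500° W, 65.1667° W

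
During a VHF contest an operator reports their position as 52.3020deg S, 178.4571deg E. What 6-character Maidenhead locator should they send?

Add 180° to longitude and 90° to latitude: 358.4571, 37.6980.
Field (20°×10°, letters A–R): 358.4571/20 → 17 → R, 37.6980/10 → 3 → D; chars RD.
Square (2°×1°, digits 0–9): 18.4571/2 → 9, 7.6980/1 → 7; chars 97.
Subsquare (5′×2.5′, letters a–x): 0.4571/0.0833333 → 5 → f, 0.6980/0.0416667 → 16 → q; chars fq.

RD97fq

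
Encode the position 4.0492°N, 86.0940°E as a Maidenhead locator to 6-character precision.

NJ34bb

Offset from 180°W / 90°S: lon 266.0940°, lat 94.0492°.
Field: lon ⌊266.0940/20⌋ = 13 → N; lat ⌊94.0492/10⌋ = 9 → J.
Square: lon ⌊6.0940/2⌋ = 3; lat ⌊4.0492/1⌋ = 4.
Subsquare: lon ⌊0.0940/0.0833333⌋ = 1 → b; lat ⌊0.0492/0.0416667⌋ = 1 → b.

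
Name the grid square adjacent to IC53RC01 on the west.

IC53qc91

Longitude extended square 0; −1 → -1, wraps to 9, carry into subsquare.
Longitude subsquare r = 17; −1 → 16 = q.
The latitude characters are unchanged.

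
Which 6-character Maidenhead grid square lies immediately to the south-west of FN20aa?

FM19xx

Longitude subsquare a = 0; −1 → -1, wraps to 23 = x, carry into square.
Longitude square 2; −1 → 1.
Latitude subsquare a = 0; −1 → -1, wraps to 23 = x, carry into square.
Latitude square 0; −1 → -1, wraps to 9, carry into field.
Latitude field N = 13; −1 → 12 = M.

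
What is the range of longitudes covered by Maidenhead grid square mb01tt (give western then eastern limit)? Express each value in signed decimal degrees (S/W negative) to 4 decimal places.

61.5833, 61.6667

Field M=12, B=1: +12·20° lon, +1·10° lat → SW at lon 60°, lat -80°.
Square 0, 1: +0·2° lon, +1·1° lat → SW at lon 60°, lat -79°.
Subsquare t=19, t=19: +19·0.0833333° lon, +19·0.0416667° lat → SW at lon 61.5833°, lat -78.2083°.
Cell spans 0.0833333° lon × 0.0416667° lat.
west 61.5833, east 61.6667.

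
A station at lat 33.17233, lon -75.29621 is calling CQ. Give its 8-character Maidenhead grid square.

Shift to the Maidenhead origin (180°W, 90°S): lon 104.70379, lat 123.17233.
Field: lon ⌊104.70379/20⌋ = 5 → F; lat ⌊123.17233/10⌋ = 12 → M.
Square: lon ⌊4.70379/2⌋ = 2; lat ⌊3.17233/1⌋ = 3.
Subsquare: lon ⌊0.70379/0.0833333⌋ = 8 → i; lat ⌊0.17233/0.0416667⌋ = 4 → e.
Extended square: lon ⌊0.03712/0.00833333⌋ = 4; lat ⌊0.00566/0.00416667⌋ = 1.

FM23ie41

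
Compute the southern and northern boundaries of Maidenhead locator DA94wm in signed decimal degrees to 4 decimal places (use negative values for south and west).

Field D=3, A=0: +3·20° lon, +0·10° lat → SW at lon -120°, lat -90°.
Square 9, 4: +9·2° lon, +4·1° lat → SW at lon -102°, lat -86°.
Subsquare w=22, m=12: +22·0.0833333° lon, +12·0.0416667° lat → SW at lon -100.167°, lat -85.5°.
Cell spans 0.0833333° lon × 0.0416667° lat.
south -85.5000, north -85.4583.

-85.5000, -85.4583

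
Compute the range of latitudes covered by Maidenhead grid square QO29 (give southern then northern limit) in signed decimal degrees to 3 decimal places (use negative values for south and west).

Field Q=16, O=14: +16·20° lon, +14·10° lat → SW at lon 140°, lat 50°.
Square 2, 9: +2·2° lon, +9·1° lat → SW at lon 144°, lat 59°.
Cell spans 2° lon × 1° lat.
south 59.000, north 60.000.

59.000, 60.000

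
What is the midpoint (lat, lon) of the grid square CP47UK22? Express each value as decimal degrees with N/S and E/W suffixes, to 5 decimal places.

Field C=2, P=15: +2·20° lon, +15·10° lat → SW at lon -140°, lat 60°.
Square 4, 7: +4·2° lon, +7·1° lat → SW at lon -132°, lat 67°.
Subsquare u=20, k=10: +20·0.0833333° lon, +10·0.0416667° lat → SW at lon -130.333°, lat 67.4167°.
Extended square 2, 2: +2·0.00833333° lon, +2·0.00416667° lat → SW at lon -130.317°, lat 67.425°.
Cell spans 0.00833333° lon × 0.00416667° lat. Centre is SW corner plus half of each.
latitude 67.42708° N, longitude 130.31250° W.

67.42708° N, 130.31250° W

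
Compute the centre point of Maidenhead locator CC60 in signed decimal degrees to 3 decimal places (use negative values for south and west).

Field C=2, C=2: +2·20° lon, +2·10° lat → SW at lon -140°, lat -70°.
Square 6, 0: +6·2° lon, +0·1° lat → SW at lon -128°, lat -70°.
Cell spans 2° lon × 1° lat. Centre is SW corner plus half of each.
latitude -69.500, longitude -127.000.

-69.500, -127.000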